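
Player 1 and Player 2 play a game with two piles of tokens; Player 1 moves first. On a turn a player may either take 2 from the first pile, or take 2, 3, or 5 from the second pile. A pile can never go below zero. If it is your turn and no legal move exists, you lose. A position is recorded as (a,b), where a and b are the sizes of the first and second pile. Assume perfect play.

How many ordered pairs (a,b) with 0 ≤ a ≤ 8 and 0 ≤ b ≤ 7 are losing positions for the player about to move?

Positions with no move are L. A position that does have a move is losing for the player to move precisely when every available move leads to a winning position for the opponent. Fill in the labels:
Every move lowers a or b (never raises either), so fill the grid row by row in increasing a, and left to right within a row: each cell's successors are then already labelled.
      b=0  b=1  b=2  b=3  b=4  b=5  b=6  b=7
a=0:    L    L    W    W    W    W    W    L
a=1:    L    L    W    W    W    W    W    L
a=2:    W    W    L    L    W    W    W    W
a=3:    W    W    L    L    W    W    W    W
a=4:    L    L    W    W    W    W    W    L
a=5:    L    L    W    W    W    W    W    L
a=6:    W    W    L    L    W    W    W    W
a=7:    W    W    L    L    W    W    W    W
a=8:    L    L    W    W    W    W    W    L
Cells with no legal move (terminal, hence L): (0,0), (0,1), (1,0), (1,1).
The remaining L cells, each justified by listing all of its moves:
(0,7): moves to (0,5)(W), (0,4)(W), (0,2)(W); every one is W ⇒ L
(1,7): moves to (1,5)(W), (1,4)(W), (1,2)(W); every one is W ⇒ L
(2,2): moves to (0,2)(W), (2,0)(W); every one is W ⇒ L
(2,3): moves to (0,3)(W), (2,1)(W), (2,0)(W); every one is W ⇒ L
(3,2): moves to (1,2)(W), (3,0)(W); every one is W ⇒ L
(3,3): moves to (1,3)(W), (3,1)(W), (3,0)(W); every one is W ⇒ L
(4,0): the only move is to (2,0)(W), a W ⇒ L
(4,1): the only move is to (2,1)(W), a W ⇒ L
(4,7): moves to (2,7)(W), (4,5)(W), (4,4)(W), (4,2)(W); every one is W ⇒ L
(5,0): the only move is to (3,0)(W), a W ⇒ L
(5,1): the only move is to (3,1)(W), a W ⇒ L
(5,7): moves to (3,7)(W), (5,5)(W), (5,4)(W), (5,2)(W); every one is W ⇒ L
(6,2): moves to (4,2)(W), (6,0)(W); every one is W ⇒ L
(6,3): moves to (4,3)(W), (6,1)(W), (6,0)(W); every one is W ⇒ L
(7,2): moves to (5,2)(W), (7,0)(W); every one is W ⇒ L
(7,3): moves to (5,3)(W), (7,1)(W), (7,0)(W); every one is W ⇒ L
(8,0): the only move is to (6,0)(W), a W ⇒ L
(8,1): the only move is to (6,1)(W), a W ⇒ L
(8,7): moves to (6,7)(W), (8,5)(W), (8,4)(W), (8,2)(W); every one is W ⇒ L
Every other cell has at least one move into one of the L cells above, so it is W.
L cells per row: a=0: 3, a=1: 3, a=2: 2, a=3: 2, a=4: 3, a=5: 3, a=6: 2, a=7: 2, a=8: 3; total 23.

23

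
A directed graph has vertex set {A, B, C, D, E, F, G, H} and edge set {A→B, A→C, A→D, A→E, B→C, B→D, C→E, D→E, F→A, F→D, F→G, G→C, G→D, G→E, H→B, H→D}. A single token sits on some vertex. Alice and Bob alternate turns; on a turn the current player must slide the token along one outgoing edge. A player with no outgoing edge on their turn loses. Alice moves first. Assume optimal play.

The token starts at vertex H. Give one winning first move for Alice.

Move to B.

Build the W/L table. Terminal = L. A non-terminal position is W if it has a move to some L; otherwise it is L.
Every edge goes from a vertex to one that appears earlier in the order E, C, D, G, B, A, H, F, so processing vertices in that order labels each vertex after all of its successors.
E: no outgoing edge → L
C: →E(L), so W
D: →E(L), so W
G: →E(L), so W
B: →D(W), C(W) — all W, so L
A: →B(L), so W
H: →B(L), so W
F: →A(W), G(W), D(W) — all W, so L
From H, the L positions reachable in one move are: B.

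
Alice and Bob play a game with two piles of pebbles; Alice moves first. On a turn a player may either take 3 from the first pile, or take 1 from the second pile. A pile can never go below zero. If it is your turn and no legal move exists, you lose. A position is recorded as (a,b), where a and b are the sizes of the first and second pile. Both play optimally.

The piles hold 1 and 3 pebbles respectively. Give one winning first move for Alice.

Work bottom-up. With no move the player to move loses. Otherwise the position is W if at least one move leads to an L position for the opponent, and L if every move leads to a W.
No move ever increases a pile, so every position that can arise here has a ≤ 1 and b ≤ 3; it is enough to label the cells with 0 ≤ a ≤ 1 and 0 ≤ b ≤ 3.
Every move lowers a or b (never raises either), so fill the grid row by row in increasing a, and left to right within a row: each cell's successors are then already labelled.
      b=0  b=1  b=2  b=3
a=0:    L    W    L    W
a=1:    L    W    L    W
Cells with no legal move (terminal, hence L): (0,0), (1,0).
The remaining L cells, each justified by listing all of its moves:
(0,2): L (sole option (0,1)(W) is W)
(1,2): L (sole option (1,1)(W) is W)
Every other cell has at least one move into one of the L cells above, so it is W.
From (1,3), the L positions reachable in one move are: (1,2).

Move to (1,2).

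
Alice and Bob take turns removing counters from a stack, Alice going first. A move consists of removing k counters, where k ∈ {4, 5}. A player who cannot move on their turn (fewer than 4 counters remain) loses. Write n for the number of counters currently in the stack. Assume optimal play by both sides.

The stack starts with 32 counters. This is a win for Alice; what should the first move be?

Remove 4, leaving 28.

Compute win/loss labels from the base case upward. A position with no move is L. Any other position is W if it can reach an L in one move, else L.
n=0: no move → L
n=1: no move → L
n=2: no move → L
n=3: no move → L
n=4: W (go to 0, an L position)
n=5: W (go to 1, an L position)
n=6: W (go to 2, an L position)
n=7: W (go to 3, an L position)
n=8: W (go to 3, an L position)
n=9: L (options 5(W), 4(W) are all W)
n=10: L (options 6(W), 5(W) are all W)
n=11: L (options 7(W), 6(W) are all W)
n=12: L (options 8(W), 7(W) are all W)
n=13: W (go to 9, an L position)
n=14: W (go to 10, an L position)
n=15: W (go to 11, an L position)
n=16: W (go to 12, an L position)
n=17: W (go to 12, an L position)
n=18: L (options 14(W), 13(W) are all W)
n=19: L (options 15(W), 14(W) are all W)
n=20: L (options 16(W), 15(W) are all W)
n=21: L (options 17(W), 16(W) are all W)
n=22: W (go to 18, an L position)
n=23: W (go to 19, an L position)
n=24: W (go to 20, an L position)
n=25: W (go to 21, an L position)
n=26: W (go to 21, an L position)
n=27: L (options 23(W), 22(W) are all W)
n=28: L (options 24(W), 23(W) are all W)
n=29: L (options 25(W), 24(W) are all W)
n=30: L (options 26(W), 25(W) are all W)
n=31: W (go to 27, an L position)
n=32: W (go to 28, an L position)
From 32, the L positions reachable in one move are: 28, 27. Any move reaching one of these is winning.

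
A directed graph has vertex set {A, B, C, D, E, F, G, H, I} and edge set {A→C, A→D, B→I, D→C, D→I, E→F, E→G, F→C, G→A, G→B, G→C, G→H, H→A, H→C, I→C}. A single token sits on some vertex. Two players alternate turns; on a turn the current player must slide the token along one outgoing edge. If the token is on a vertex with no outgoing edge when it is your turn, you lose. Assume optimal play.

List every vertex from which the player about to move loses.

B, C, E

Build the W/L table. Terminal = L. A non-terminal position is W if it has a move to some L; otherwise it is L.
Every edge goes from a vertex to one that appears earlier in the order C, I, D, A, B, H, G, F, E, so processing vertices in that order labels each vertex after all of its successors.
C: no outgoing edge → L
I: reaches L-position C → W
D: reaches L-position C → W
A: reaches L-position C → W
B: only reaches I(W), which is W → L
H: reaches L-position C → W
G: reaches L-position B → W
F: reaches L-position C → W
E: only reaches F(W), G(W), all W → L
The losing starting vertices are exactly the entries labelled L in this table (3 of them).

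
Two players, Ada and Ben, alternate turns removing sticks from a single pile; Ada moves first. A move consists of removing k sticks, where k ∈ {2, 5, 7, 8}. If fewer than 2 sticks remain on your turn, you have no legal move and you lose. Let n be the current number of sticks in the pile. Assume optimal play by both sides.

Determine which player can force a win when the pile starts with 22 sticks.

Ada wins.

Classify positions by backward induction: terminal positions (no move available) are L. From any other position, the mover wins iff some move reaches an L.
n=0: no move → L
n=1: no move → L
n=2: →0(L), so W
n=3: →1(L), so W
n=4: →2(W) only, which is W, so L
n=5: →0(L), so W
n=6: →4(L), so W
n=7: →0(L), so W
n=8: →1(L), so W
n=9: →4(L), so W
n=10: →8(W), 5(W), 3(W), 2(W) — all W, so L
n=11: →4(L), so W
n=12: →10(L), so W
n=13: →11(W), 8(W), 6(W), 5(W) — all W, so L
n=14: →12(W), 9(W), 7(W), 6(W) — all W, so L
n=15: →13(L), so W
n=16: →14(L), so W
n=17: →10(L), so W
n=18: →13(L), so W
n=19: →14(L), so W
n=20: →13(L), so W
n=21: →14(L), so W
n=22: →14(L), so W
From 22 Ada can remove 8, leaving 14, reaching an L position.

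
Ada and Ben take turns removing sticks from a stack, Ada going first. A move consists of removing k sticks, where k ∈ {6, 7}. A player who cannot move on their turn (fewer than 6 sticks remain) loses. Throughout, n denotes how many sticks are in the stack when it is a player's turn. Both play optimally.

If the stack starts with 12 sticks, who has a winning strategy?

Ada wins.

Build the W/L table. Terminal = L. A non-terminal position is W if it has a move to some L; otherwise it is L.
n=0: no move → L
n=1: no move → L
n=2: no move → L
n=3: no move → L
n=4: no move → L
n=5: no move → L
n=6: reaches L-position 0 → W
n=7: reaches L-position 1 → W
n=8: reaches L-position 2 → W
n=9: reaches L-position 3 → W
n=10: reaches L-position 4 → W
n=11: reaches L-position 5 → W
n=12: reaches L-position 5 → W
From 12 Ada can remove 7, leaving 5, reaching an L position.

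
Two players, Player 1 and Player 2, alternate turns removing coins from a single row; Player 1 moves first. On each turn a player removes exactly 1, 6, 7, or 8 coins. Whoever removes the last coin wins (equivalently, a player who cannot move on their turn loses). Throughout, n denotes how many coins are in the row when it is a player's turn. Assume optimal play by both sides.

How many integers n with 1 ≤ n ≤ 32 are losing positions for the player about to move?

Use the standard recursion: the mover loses at a terminal position; elsewhere, the mover wins exactly when some move hands the opponent an L position.
n=0: no move → L
n=1: W (go to 0, an L position)
n=2: L (sole option 1(W) is W)
n=3: W (go to 2, an L position)
n=4: L (sole option 3(W) is W)
n=5: W (go to 4, an L position)
n=6: W (go to 0, an L position)
n=7: W (go to 0, an L position)
n=8: W (go to 2, an L position)
n=9: W (go to 2, an L position)
n=10: W (go to 4, an L position)
n=11: W (go to 4, an L position)
n=12: W (go to 4, an L position)
n=13: L (options 12(W), 7(W), 6(W), 5(W) are all W)
n=14: W (go to 13, an L position)
n=15: L (options 14(W), 9(W), 8(W), 7(W) are all W)
n=16: W (go to 15, an L position)
n=17: L (options 16(W), 11(W), 10(W), 9(W) are all W)
n=18: W (go to 17, an L position)
n=19: W (go to 13, an L position)
n=20: W (go to 13, an L position)
n=21: W (go to 15, an L position)
n=22: W (go to 15, an L position)
n=23: W (go to 17, an L position)
n=24: W (go to 17, an L position)
n=25: W (go to 17, an L position)
n=26: L (options 25(W), 20(W), 19(W), 18(W) are all W)
n=27: W (go to 26, an L position)
n=28: L (options 27(W), 22(W), 21(W), 20(W) are all W)
n=29: W (go to 28, an L position)
n=30: L (options 29(W), 24(W), 23(W), 22(W) are all W)
n=31: W (go to 30, an L position)
n=32: W (go to 26, an L position)
L entries with 1 ≤ n ≤ 32 (n=0 is outside the asked range and is not counted): n = 2, 4, 13, 15, 17, 26, 28, 30; that makes 8.

8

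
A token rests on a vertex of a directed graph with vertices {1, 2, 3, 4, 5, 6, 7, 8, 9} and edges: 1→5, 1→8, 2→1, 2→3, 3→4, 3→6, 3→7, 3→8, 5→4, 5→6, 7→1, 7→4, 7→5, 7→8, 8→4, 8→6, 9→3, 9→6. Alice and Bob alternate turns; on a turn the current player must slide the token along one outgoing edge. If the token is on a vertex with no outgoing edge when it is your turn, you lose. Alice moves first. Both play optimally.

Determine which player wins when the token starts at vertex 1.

Bob wins.

Positions with no move are L. A position that does have a move is losing for the player to move precisely when every available move leads to a winning position for the opponent. Fill in the labels:
Every edge goes from a vertex to one that appears earlier in the order 6, 4, 8, 5, 1, 7, 3, 2, 9, so processing vertices in that order labels each vertex after all of its successors.
6: no outgoing edge → L
4: no outgoing edge → L
8: can move to 4, which is L ⇒ W
5: can move to 4, which is L ⇒ W
1: moves to 5(W), 8(W); every one is W ⇒ L
7: can move to 1, which is L ⇒ W
3: can move to 4, which is L ⇒ W
2: can move to 1, which is L ⇒ W
9: can move to 6, which is L ⇒ W
The starting position 1 is L: whatever Alice does, the opponent receives a W position.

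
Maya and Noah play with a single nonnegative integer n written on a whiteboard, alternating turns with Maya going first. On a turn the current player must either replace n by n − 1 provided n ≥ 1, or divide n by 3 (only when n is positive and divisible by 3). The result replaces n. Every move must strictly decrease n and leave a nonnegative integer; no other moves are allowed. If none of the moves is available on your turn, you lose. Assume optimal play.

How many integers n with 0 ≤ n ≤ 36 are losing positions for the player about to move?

Positions with no move are L. A position that does have a move is losing for the player to move precisely when every available move leads to a winning position for the opponent. Fill in the labels:
n=0: no move → L
n=1: can move to 0, which is L ⇒ W
n=2: the only move is to 1(W), a W ⇒ L
n=3: can move to 2, which is L ⇒ W
n=4: the only move is to 3(W), a W ⇒ L
n=5: can move to 4, which is L ⇒ W
n=6: can move to 2, which is L ⇒ W
n=7: the only move is to 6(W), a W ⇒ L
n=8: can move to 7, which is L ⇒ W
n=9: moves to 3(W), 8(W); every one is W ⇒ L
n=10: can move to 9, which is L ⇒ W
n=11: the only move is to 10(W), a W ⇒ L
n=12: can move to 4, which is L ⇒ W
n=13: the only move is to 12(W), a W ⇒ L
n=14: can move to 13, which is L ⇒ W
n=15: moves to 5(W), 14(W); every one is W ⇒ L
n=16: can move to 15, which is L ⇒ W
n=17: the only move is to 16(W), a W ⇒ L
n=18: can move to 17, which is L ⇒ W
n=19: the only move is to 18(W), a W ⇒ L
n=20: can move to 19, which is L ⇒ W
n=21: can move to 7, which is L ⇒ W
n=22: the only move is to 21(W), a W ⇒ L
n=23: can move to 22, which is L ⇒ W
n=24: moves to 8(W), 23(W); every one is W ⇒ L
n=25: can move to 24, which is L ⇒ W
n=26: the only move is to 25(W), a W ⇒ L
n=27: can move to 9, which is L ⇒ W
n=28: the only move is to 27(W), a W ⇒ L
n=29: can move to 28, which is L ⇒ W
n=30: moves to 10(W), 29(W); every one is W ⇒ L
n=31: can move to 30, which is L ⇒ W
n=32: the only move is to 31(W), a W ⇒ L
n=33: can move to 11, which is L ⇒ W
n=34: the only move is to 33(W), a W ⇒ L
n=35: can move to 34, which is L ⇒ W
n=36: moves to 12(W), 35(W); every one is W ⇒ L
L entries with 0 ≤ n ≤ 36: n = 0, 2, 4, 7, 9, 11, 13, 15, 17, 19, 22, 24, 26, 28, 30, 32, 34, 36; that makes 18.

18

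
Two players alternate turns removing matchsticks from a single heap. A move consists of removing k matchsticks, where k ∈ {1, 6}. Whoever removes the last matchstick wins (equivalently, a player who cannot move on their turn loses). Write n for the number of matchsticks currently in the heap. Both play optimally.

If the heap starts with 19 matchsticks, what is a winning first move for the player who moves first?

Remove 1, leaving 18.

Work bottom-up. With no move the player to move loses. Otherwise the position is W if at least one move leads to an L position for the opponent, and L if every move leads to a W.
n=0: no move → L
n=1: →0(L), so W
n=2: →1(W) only, which is W, so L
n=3: →2(L), so W
n=4: →3(W) only, which is W, so L
n=5: →4(L), so W
n=6: →0(L), so W
n=7: →6(W), 1(W) — all W, so L
n=8: →7(L), so W
n=9: →8(W), 3(W) — all W, so L
n=10: →9(L), so W
n=11: →10(W), 5(W) — all W, so L
n=12: →11(L), so W
n=13: →7(L), so W
n=14: →13(W), 8(W) — all W, so L
n=15: →14(L), so W
n=16: →15(W), 10(W) — all W, so L
n=17: →16(L), so W
n=18: →17(W), 12(W) — all W, so L
n=19: →18(L), so W
From 19, the L positions reachable in one move are: 18.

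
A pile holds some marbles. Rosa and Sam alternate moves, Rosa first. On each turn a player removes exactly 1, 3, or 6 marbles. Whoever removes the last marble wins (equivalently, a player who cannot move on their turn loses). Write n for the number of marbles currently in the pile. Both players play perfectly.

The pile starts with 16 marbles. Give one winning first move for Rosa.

Remove 3, leaving 13.

Label each position W (a win for the player to move) or L (a loss). A position with no legal move is L; any other position is W exactly when some move reaches an L, and L when every move reaches a W.
n=0: no move → L
n=1: →0(L), so W
n=2: →1(W) only, which is W, so L
n=3: →2(L), so W
n=4: →3(W), 1(W) — all W, so L
n=5: →4(L), so W
n=6: →0(L), so W
n=7: →4(L), so W
n=8: →2(L), so W
n=9: →8(W), 6(W), 3(W) — all W, so L
n=10: →9(L), so W
n=11: →10(W), 8(W), 5(W) — all W, so L
n=12: →11(L), so W
n=13: →12(W), 10(W), 7(W) — all W, so L
n=14: →13(L), so W
n=15: →9(L), so W
n=16: →13(L), so W
From 16, the L positions reachable in one move are: 13.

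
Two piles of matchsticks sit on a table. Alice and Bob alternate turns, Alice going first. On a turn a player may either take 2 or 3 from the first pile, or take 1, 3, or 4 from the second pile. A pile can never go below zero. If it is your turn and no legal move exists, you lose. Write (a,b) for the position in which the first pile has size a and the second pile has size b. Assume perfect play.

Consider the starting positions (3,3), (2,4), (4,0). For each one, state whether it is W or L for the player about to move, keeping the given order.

Label each position W (a win for the player to move) or L (a loss). A position with no legal move is L; any other position is W exactly when some move reaches an L, and L when every move reaches a W.
No move ever increases a pile, so every position that can arise here has a ≤ 4 and b ≤ 4; it is enough to label the cells with 0 ≤ a ≤ 4 and 0 ≤ b ≤ 4.
Every move lowers a or b (never raises either), so fill the grid row by row in increasing a, and left to right within a row: each cell's successors are then already labelled.
      b=0  b=1  b=2  b=3  b=4
a=0:    L    W    L    W    W
a=1:    L    W    L    W    W
a=2:    W    L    W    L    W
a=3:    W    L    W    L    W
a=4:    W    W    W    W    L
Cells with no legal move (terminal, hence L): (0,0), (1,0).
The remaining L cells, each justified by listing all of its moves:
(0,2): L (sole option (0,1)(W) is W)
(1,2): L (sole option (1,1)(W) is W)
(2,1): L (options (0,1)(W), (2,0)(W) are all W)
(2,3): L (options (0,3)(W), (2,2)(W), (2,0)(W) are all W)
(3,1): L (options (1,1)(W), (0,1)(W), (3,0)(W) are all W)
(3,3): L (options (1,3)(W), (0,3)(W), (3,2)(W), (3,0)(W) are all W)
(4,4): L (options (2,4)(W), (1,4)(W), (4,3)(W), (4,1)(W), (4,0)(W) are all W)
Every other cell has at least one move into one of the L cells above, so it is W.
(3,3): one of the L cells justified above, so L
(2,4): the move to (2,3) reaches an L cell, so W
(4,0): the move to (1,0) reaches an L cell, so W

(3,3): L, (2,4): W, (4,0): W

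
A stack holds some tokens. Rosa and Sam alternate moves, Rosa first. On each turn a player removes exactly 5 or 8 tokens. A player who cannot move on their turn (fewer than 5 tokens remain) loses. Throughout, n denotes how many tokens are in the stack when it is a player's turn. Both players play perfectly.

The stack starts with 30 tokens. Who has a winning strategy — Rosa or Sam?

Use the standard recursion: the mover loses at a terminal position; elsewhere, the mover wins exactly when some move hands the opponent an L position.
n=0: no move → L
n=1: no move → L
n=2: no move → L
n=3: no move → L
n=4: no move → L
n=5: can move to 0, which is L ⇒ W
n=6: can move to 1, which is L ⇒ W
n=7: can move to 2, which is L ⇒ W
n=8: can move to 3, which is L ⇒ W
n=9: can move to 4, which is L ⇒ W
n=10: can move to 2, which is L ⇒ W
n=11: can move to 3, which is L ⇒ W
n=12: can move to 4, which is L ⇒ W
n=13: moves to 8(W), 5(W); every one is W ⇒ L
n=14: moves to 9(W), 6(W); every one is W ⇒ L
n=15: moves to 10(W), 7(W); every one is W ⇒ L
n=16: moves to 11(W), 8(W); every one is W ⇒ L
n=17: moves to 12(W), 9(W); every one is W ⇒ L
n=18: can move to 13, which is L ⇒ W
n=19: can move to 14, which is L ⇒ W
n=20: can move to 15, which is L ⇒ W
n=21: can move to 16, which is L ⇒ W
n=22: can move to 17, which is L ⇒ W
n=23: can move to 15, which is L ⇒ W
n=24: can move to 16, which is L ⇒ W
n=25: can move to 17, which is L ⇒ W
n=26: moves to 21(W), 18(W); every one is W ⇒ L
n=27: moves to 22(W), 19(W); every one is W ⇒ L
n=28: moves to 23(W), 20(W); every one is W ⇒ L
n=29: moves to 24(W), 21(W); every one is W ⇒ L
n=30: moves to 25(W), 22(W); every one is W ⇒ L
The starting position 30 is L: whatever Rosa does, the opponent receives a W position.

Sam wins.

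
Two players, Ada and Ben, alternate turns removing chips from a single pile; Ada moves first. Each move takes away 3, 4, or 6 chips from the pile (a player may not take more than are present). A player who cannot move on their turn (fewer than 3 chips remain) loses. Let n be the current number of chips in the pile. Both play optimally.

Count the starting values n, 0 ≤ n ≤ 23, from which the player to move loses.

Label each position W (a win for the player to move) or L (a loss). A position with no legal move is L; any other position is W exactly when some move reaches an L, and L when every move reaches a W.
n=0: no move → L
n=1: no move → L
n=2: no move → L
n=3: →0(L), so W
n=4: →1(L), so W
n=5: →2(L), so W
n=6: →2(L), so W
n=7: →1(L), so W
n=8: →2(L), so W
n=9: →6(W), 5(W), 3(W) — all W, so L
n=10: →7(W), 6(W), 4(W) — all W, so L
n=11: →8(W), 7(W), 5(W) — all W, so L
n=12: →9(L), so W
n=13: →10(L), so W
n=14: →11(L), so W
n=15: →11(L), so W
n=16: →10(L), so W
n=17: →11(L), so W
n=18: →15(W), 14(W), 12(W) — all W, so L
n=19: →16(W), 15(W), 13(W) — all W, so L
n=20: →17(W), 16(W), 14(W) — all W, so L
n=21: →18(L), so W
n=22: →19(L), so W
n=23: →20(L), so W
L entries with 0 ≤ n ≤ 23: n = 0, 1, 2, 9, 10, 11, 18, 19, 20; that makes 9.

9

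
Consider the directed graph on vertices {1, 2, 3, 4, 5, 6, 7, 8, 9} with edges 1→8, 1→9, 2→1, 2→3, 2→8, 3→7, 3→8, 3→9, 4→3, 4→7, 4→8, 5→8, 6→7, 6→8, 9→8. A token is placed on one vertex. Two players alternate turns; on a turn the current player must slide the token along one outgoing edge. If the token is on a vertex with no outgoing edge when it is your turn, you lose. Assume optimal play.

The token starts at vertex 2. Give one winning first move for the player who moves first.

Build the W/L table. Terminal = L. A non-terminal position is W if it has a move to some L; otherwise it is L.
Every edge goes from a vertex to one that appears earlier in the order 7, 8, 9, 3, 4, 6, 5, 1, 2, so processing vertices in that order labels each vertex after all of its successors.
7: no outgoing edge → L
8: no outgoing edge → L
9: W (go to 8, an L position)
3: W (go to 8, an L position)
4: W (go to 8, an L position)
6: W (go to 8, an L position)
5: W (go to 8, an L position)
1: W (go to 8, an L position)
2: W (go to 8, an L position)
From 2, the L positions reachable in one move are: 8.

Move to 8.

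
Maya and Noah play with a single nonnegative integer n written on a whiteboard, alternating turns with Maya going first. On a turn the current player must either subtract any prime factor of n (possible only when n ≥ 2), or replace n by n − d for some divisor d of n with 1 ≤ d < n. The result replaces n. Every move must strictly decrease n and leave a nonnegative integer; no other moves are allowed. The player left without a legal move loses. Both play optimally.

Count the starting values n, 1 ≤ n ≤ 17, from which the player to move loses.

4

Work bottom-up. With no move the player to move loses. Otherwise the position is W if at least one move leads to an L position for the opponent, and L if every move leads to a W.
n=0: no move → L
n=1: no move → L
n=2: →0(L), so W
n=3: →0(L), so W
n=4: →2(W), 3(W) — all W, so L
n=5: →0(L), so W
n=6: →4(L), so W
n=7: →0(L), so W
n=8: →4(L), so W
n=9: →6(W), 8(W) — all W, so L
n=10: →9(L), so W
n=11: →0(L), so W
n=12: →9(L), so W
n=13: →0(L), so W
n=14: →7(W), 12(W), 13(W) — all W, so L
n=15: →14(L), so W
n=16: →14(L), so W
n=17: →0(L), so W
L entries with 1 ≤ n ≤ 17 (n=0 is outside the asked range and is not counted): n = 1, 4, 9, 14; that makes 4.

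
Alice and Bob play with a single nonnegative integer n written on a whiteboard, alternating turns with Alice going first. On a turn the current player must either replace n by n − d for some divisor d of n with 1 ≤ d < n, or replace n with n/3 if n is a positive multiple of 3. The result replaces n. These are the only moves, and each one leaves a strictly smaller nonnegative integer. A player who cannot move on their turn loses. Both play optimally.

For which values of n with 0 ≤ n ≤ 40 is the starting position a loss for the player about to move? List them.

0, 1, 4, 7, 9, 11, 13, 15, 17, 19, 23, 25, 28, 31, 36

Compute win/loss labels from the base case upward. A position with no move is L. Any other position is W if it can reach an L in one move, else L.
n=0: no move → L
n=1: no move → L
n=2: reaches L-position 1 → W
n=3: reaches L-position 1 → W
n=4: only reaches 2(W), 3(W), all W → L
n=5: reaches L-position 4 → W
n=6: reaches L-position 4 → W
n=7: only reaches 6(W), which is W → L
n=8: reaches L-position 4 → W
n=9: only reaches 3(W), 6(W), 8(W), all W → L
n=10: reaches L-position 9 → W
n=11: only reaches 10(W), which is W → L
n=12: reaches L-position 4 → W
n=13: only reaches 12(W), which is W → L
n=14: reaches L-position 7 → W
n=15: only reaches 5(W), 10(W), 12(W), 14(W), all W → L
n=16: reaches L-position 15 → W
n=17: only reaches 16(W), which is W → L
n=18: reaches L-position 9 → W
n=19: only reaches 18(W), which is W → L
n=20: reaches L-position 15 → W
n=21: reaches L-position 7 → W
n=22: reaches L-position 11 → W
n=23: only reaches 22(W), which is W → L
n=24: reaches L-position 23 → W
n=25: only reaches 20(W), 24(W), all W → L
n=26: reaches L-position 13 → W
n=27: reaches L-position 9 → W
n=28: only reaches 14(W), 21(W), 24(W), 26(W), 27(W), all W → L
n=29: reaches L-position 28 → W
n=30: reaches L-position 15 → W
n=31: only reaches 30(W), which is W → L
n=32: reaches L-position 28 → W
n=33: reaches L-position 11 → W
n=34: reaches L-position 17 → W
n=35: reaches L-position 28 → W
n=36: only reaches 12(W), 18(W), 24(W), 27(W), 30(W), 32(W), 33(W), 34(W), 35(W), all W → L
n=37: reaches L-position 36 → W
n=38: reaches L-position 19 → W
n=39: reaches L-position 13 → W
n=40: reaches L-position 36 → W
Reading off the rows marked L gives the requested list; there are 15 such values of n.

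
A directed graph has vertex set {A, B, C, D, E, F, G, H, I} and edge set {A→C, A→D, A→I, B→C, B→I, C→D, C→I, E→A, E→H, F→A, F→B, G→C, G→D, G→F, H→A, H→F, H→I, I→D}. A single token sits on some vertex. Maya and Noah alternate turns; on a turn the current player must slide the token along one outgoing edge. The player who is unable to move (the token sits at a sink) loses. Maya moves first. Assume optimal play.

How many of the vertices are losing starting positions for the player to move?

3

Use the standard recursion: the mover loses at a terminal position; elsewhere, the mover wins exactly when some move hands the opponent an L position.
Every edge goes from a vertex to one that appears earlier in the order D, I, C, A, B, F, H, G, E, so processing vertices in that order labels each vertex after all of its successors.
D: no outgoing edge → L
I: →D(L), so W
C: →D(L), so W
A: →D(L), so W
B: →C(W), I(W) — all W, so L
F: →B(L), so W
H: →F(W), A(W), I(W) — all W, so L
G: →D(L), so W
E: →H(L), so W
The L vertices are B, D, H; that is 3 in all.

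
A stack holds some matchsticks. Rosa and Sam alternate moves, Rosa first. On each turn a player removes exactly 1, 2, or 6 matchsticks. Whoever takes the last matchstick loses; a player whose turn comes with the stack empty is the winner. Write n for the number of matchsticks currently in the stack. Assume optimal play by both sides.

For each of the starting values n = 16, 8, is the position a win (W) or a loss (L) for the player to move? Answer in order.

16: W, 8: L

Positions with no move are W. A position that does have a move is losing for the player to move precisely when every available move leads to a winning position for the opponent. Fill in the labels:
n=0: no move; the opponent has just taken the last matchstick and therefore loses → W
n=1: only reaches 0(W), which is W → L
n=2: reaches L-position 1 → W
n=3: reaches L-position 1 → W
n=4: only reaches 3(W), 2(W), all W → L
n=5: reaches L-position 4 → W
n=6: reaches L-position 4 → W
n=7: reaches L-position 1 → W
n=8: only reaches 7(W), 6(W), 2(W), all W → L
n=9: reaches L-position 8 → W
n=10: reaches L-position 8 → W
n=11: only reaches 10(W), 9(W), 5(W), all W → L
n=12: reaches L-position 11 → W
n=13: reaches L-position 11 → W
n=14: reaches L-position 8 → W
n=15: only reaches 14(W), 13(W), 9(W), all W → L
n=16: reaches L-position 15 → W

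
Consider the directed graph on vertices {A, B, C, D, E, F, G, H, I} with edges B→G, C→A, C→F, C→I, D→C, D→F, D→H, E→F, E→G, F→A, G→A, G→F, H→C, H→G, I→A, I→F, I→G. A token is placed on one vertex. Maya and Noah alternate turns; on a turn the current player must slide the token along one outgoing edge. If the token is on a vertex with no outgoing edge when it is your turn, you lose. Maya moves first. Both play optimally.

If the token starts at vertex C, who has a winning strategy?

Compute win/loss labels from the base case upward. A position with no move is L. Any other position is W if it can reach an L in one move, else L.
Every edge goes from a vertex to one that appears earlier in the order A, F, G, I, C, H, D, B, E, so processing vertices in that order labels each vertex after all of its successors.
A: no outgoing edge → L
F: can move to A, which is L ⇒ W
G: can move to A, which is L ⇒ W
I: can move to A, which is L ⇒ W
C: can move to A, which is L ⇒ W
H: moves to C(W), G(W); every one is W ⇒ L
D: can move to H, which is L ⇒ W
B: the only move is to G(W), a W ⇒ L
E: moves to G(W), F(W); every one is W ⇒ L
The starting position C is W: Maya should move to A, handing over an L position.

Maya wins.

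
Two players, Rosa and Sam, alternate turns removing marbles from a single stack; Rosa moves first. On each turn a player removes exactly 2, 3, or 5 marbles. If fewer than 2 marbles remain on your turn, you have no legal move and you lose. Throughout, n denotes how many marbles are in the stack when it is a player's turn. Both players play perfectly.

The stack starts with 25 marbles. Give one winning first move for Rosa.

Label each position W (a win for the player to move) or L (a loss). A position with no legal move is L; any other position is W exactly when some move reaches an L, and L when every move reaches a W.
n=0: no move → L
n=1: no move → L
n=2: reaches L-position 0 → W
n=3: reaches L-position 1 → W
n=4: reaches L-position 1 → W
n=5: reaches L-position 0 → W
n=6: reaches L-position 1 → W
n=7: only reaches 5(W), 4(W), 2(W), all W → L
n=8: only reaches 6(W), 5(W), 3(W), all W → L
n=9: reaches L-position 7 → W
n=10: reaches L-position 8 → W
n=11: reaches L-position 8 → W
n=12: reaches L-position 7 → W
n=13: reaches L-position 8 → W
n=14: only reaches 12(W), 11(W), 9(W), all W → L
n=15: only reaches 13(W), 12(W), 10(W), all W → L
n=16: reaches L-position 14 → W
n=17: reaches L-position 15 → W
n=18: reaches L-position 15 → W
n=19: reaches L-position 14 → W
n=20: reaches L-position 15 → W
n=21: only reaches 19(W), 18(W), 16(W), all W → L
n=22: only reaches 20(W), 19(W), 17(W), all W → L
n=23: reaches L-position 21 → W
n=24: reaches L-position 22 → W
n=25: reaches L-position 22 → W
From 25, the L positions reachable in one move are: 22.

Remove 3, leaving 22.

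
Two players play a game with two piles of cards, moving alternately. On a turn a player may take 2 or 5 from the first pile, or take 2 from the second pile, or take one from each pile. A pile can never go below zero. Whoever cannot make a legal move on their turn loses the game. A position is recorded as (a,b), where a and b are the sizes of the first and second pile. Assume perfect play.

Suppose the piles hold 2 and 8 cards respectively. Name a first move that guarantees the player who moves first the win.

Work bottom-up. With no move the player to move loses. Otherwise the position is W if at least one move leads to an L position for the opponent, and L if every move leads to a W.
No move ever increases a pile, so every position that can arise here has a ≤ 2 and b ≤ 8; it is enough to label the cells with 0 ≤ a ≤ 2 and 0 ≤ b ≤ 8.
Every move lowers a or b (never raises either), so fill the grid row by row in increasing a, and left to right within a row: each cell's successors are then already labelled.
      b=0  b=1  b=2  b=3  b=4  b=5  b=6  b=7  b=8
a=0:    L    L    W    W    L    L    W    W    L
a=1:    L    W    W    L    L    W    W    L    L
a=2:    W    W    L    L    W    W    L    L    W
Cells with no legal move (terminal, hence L): (0,0), (0,1), (1,0).
The remaining L cells, each justified by listing all of its moves:
(0,4): →(0,2)(W) only, which is W, so L
(0,5): →(0,3)(W) only, which is W, so L
(0,8): →(0,6)(W) only, which is W, so L
(1,3): →(1,1)(W), (0,2)(W) — all W, so L
(1,4): →(1,2)(W), (0,3)(W) — all W, so L
(1,7): →(1,5)(W), (0,6)(W) — all W, so L
(1,8): →(1,6)(W), (0,7)(W) — all W, so L
(2,2): →(0,2)(W), (2,0)(W), (1,1)(W) — all W, so L
(2,3): →(0,3)(W), (2,1)(W), (1,2)(W) — all W, so L
(2,6): →(0,6)(W), (2,4)(W), (1,5)(W) — all W, so L
(2,7): →(0,7)(W), (2,5)(W), (1,6)(W) — all W, so L
Every other cell has at least one move into one of the L cells above, so it is W.
From (2,8), the L positions reachable in one move are: (0,8), (2,6), (1,7). Any move reaching one of these is winning.

Move to (0,8).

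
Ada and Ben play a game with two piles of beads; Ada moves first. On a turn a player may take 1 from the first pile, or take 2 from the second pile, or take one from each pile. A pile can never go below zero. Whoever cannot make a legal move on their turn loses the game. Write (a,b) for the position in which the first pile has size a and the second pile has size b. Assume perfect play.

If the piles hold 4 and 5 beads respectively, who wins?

Ada wins.

Positions with no move are L. A position that does have a move is losing for the player to move precisely when every available move leads to a winning position for the opponent. Fill in the labels:
No move ever increases a pile, so every position that can arise here has a ≤ 4 and b ≤ 5; it is enough to label the cells with 0 ≤ a ≤ 4 and 0 ≤ b ≤ 5.
Every move lowers a or b (never raises either), so fill the grid row by row in increasing a, and left to right within a row: each cell's successors are then already labelled.
      b=0  b=1  b=2  b=3  b=4  b=5
a=0:    L    L    W    W    L    L
a=1:    W    W    W    L    W    W
a=2:    L    L    W    W    W    L
a=3:    W    W    W    L    L    W
a=4:    L    L    W    W    W    W
Cells with no legal move (terminal, hence L): (0,0), (0,1).
The remaining L cells, each justified by listing all of its moves:
(0,4): the only move is to (0,2)(W), a W ⇒ L
(0,5): the only move is to (0,3)(W), a W ⇒ L
(1,3): moves to (0,3)(W), (1,1)(W), (0,2)(W); every one is W ⇒ L
(2,0): the only move is to (1,0)(W), a W ⇒ L
(2,1): moves to (1,1)(W), (1,0)(W); every one is W ⇒ L
(2,5): moves to (1,5)(W), (2,3)(W), (1,4)(W); every one is W ⇒ L
(3,3): moves to (2,3)(W), (3,1)(W), (2,2)(W); every one is W ⇒ L
(3,4): moves to (2,4)(W), (3,2)(W), (2,3)(W); every one is W ⇒ L
(4,0): the only move is to (3,0)(W), a W ⇒ L
(4,1): moves to (3,1)(W), (3,0)(W); every one is W ⇒ L
Every other cell has at least one move into one of the L cells above, so it is W.
From (4,5) Ada can move to (3,4), reaching an L position.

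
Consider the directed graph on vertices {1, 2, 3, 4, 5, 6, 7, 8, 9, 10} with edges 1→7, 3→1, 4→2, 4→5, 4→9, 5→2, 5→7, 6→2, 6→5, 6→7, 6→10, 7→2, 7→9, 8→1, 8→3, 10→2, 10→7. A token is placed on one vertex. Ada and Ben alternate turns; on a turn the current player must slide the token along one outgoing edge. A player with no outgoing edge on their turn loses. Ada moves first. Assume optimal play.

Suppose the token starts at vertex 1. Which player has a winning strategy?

Ben wins.

Positions with no move are L. A position that does have a move is losing for the player to move precisely when every available move leads to a winning position for the opponent. Fill in the labels:
Every edge goes from a vertex to one that appears earlier in the order 9, 2, 7, 5, 1, 3, 8, 4, 10, 6, so processing vertices in that order labels each vertex after all of its successors.
9: no outgoing edge → L
2: no outgoing edge → L
7: →2(L), so W
5: →2(L), so W
1: →7(W) only, which is W, so L
3: →1(L), so W
8: →1(L), so W
4: →2(L), so W
10: →2(L), so W
6: →2(L), so W
Every move from 1 reaches a W position, so the mover loses.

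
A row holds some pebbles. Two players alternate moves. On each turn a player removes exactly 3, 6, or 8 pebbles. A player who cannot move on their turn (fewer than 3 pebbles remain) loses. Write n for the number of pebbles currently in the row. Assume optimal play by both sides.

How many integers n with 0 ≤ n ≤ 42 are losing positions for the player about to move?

12

Classify positions by backward induction: terminal positions (no move available) are L. From any other position, the mover wins iff some move reaches an L.
n=0: no move → L
n=1: no move → L
n=2: no move → L
n=3: W (go to 0, an L position)
n=4: W (go to 1, an L position)
n=5: W (go to 2, an L position)
n=6: W (go to 0, an L position)
n=7: W (go to 1, an L position)
n=8: W (go to 2, an L position)
n=9: W (go to 1, an L position)
n=10: W (go to 2, an L position)
n=11: L (options 8(W), 5(W), 3(W) are all W)
n=12: L (options 9(W), 6(W), 4(W) are all W)
n=13: L (options 10(W), 7(W), 5(W) are all W)
n=14: W (go to 11, an L position)
n=15: W (go to 12, an L position)
n=16: W (go to 13, an L position)
n=17: W (go to 11, an L position)
n=18: W (go to 12, an L position)
n=19: W (go to 13, an L position)
n=20: W (go to 12, an L position)
n=21: W (go to 13, an L position)
n=22: L (options 19(W), 16(W), 14(W) are all W)
n=23: L (options 20(W), 17(W), 15(W) are all W)
n=24: L (options 21(W), 18(W), 16(W) are all W)
n=25: W (go to 22, an L position)
n=26: W (go to 23, an L position)
n=27: W (go to 24, an L position)
n=28: W (go to 22, an L position)
n=29: W (go to 23, an L position)
n=30: W (go to 24, an L position)
n=31: W (go to 23, an L position)
n=32: W (go to 24, an L position)
n=33: L (options 30(W), 27(W), 25(W) are all W)
n=34: L (options 31(W), 28(W), 26(W) are all W)
n=35: L (options 32(W), 29(W), 27(W) are all W)
n=36: W (go to 33, an L position)
n=37: W (go to 34, an L position)
n=38: W (go to 35, an L position)
n=39: W (go to 33, an L position)
n=40: W (go to 34, an L position)
n=41: W (go to 35, an L position)
n=42: W (go to 34, an L position)
L entries with 0 ≤ n ≤ 42: n = 0, 1, 2, 11, 12, 13, 22, 23, 24, 33, 34, 35; that makes 12.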